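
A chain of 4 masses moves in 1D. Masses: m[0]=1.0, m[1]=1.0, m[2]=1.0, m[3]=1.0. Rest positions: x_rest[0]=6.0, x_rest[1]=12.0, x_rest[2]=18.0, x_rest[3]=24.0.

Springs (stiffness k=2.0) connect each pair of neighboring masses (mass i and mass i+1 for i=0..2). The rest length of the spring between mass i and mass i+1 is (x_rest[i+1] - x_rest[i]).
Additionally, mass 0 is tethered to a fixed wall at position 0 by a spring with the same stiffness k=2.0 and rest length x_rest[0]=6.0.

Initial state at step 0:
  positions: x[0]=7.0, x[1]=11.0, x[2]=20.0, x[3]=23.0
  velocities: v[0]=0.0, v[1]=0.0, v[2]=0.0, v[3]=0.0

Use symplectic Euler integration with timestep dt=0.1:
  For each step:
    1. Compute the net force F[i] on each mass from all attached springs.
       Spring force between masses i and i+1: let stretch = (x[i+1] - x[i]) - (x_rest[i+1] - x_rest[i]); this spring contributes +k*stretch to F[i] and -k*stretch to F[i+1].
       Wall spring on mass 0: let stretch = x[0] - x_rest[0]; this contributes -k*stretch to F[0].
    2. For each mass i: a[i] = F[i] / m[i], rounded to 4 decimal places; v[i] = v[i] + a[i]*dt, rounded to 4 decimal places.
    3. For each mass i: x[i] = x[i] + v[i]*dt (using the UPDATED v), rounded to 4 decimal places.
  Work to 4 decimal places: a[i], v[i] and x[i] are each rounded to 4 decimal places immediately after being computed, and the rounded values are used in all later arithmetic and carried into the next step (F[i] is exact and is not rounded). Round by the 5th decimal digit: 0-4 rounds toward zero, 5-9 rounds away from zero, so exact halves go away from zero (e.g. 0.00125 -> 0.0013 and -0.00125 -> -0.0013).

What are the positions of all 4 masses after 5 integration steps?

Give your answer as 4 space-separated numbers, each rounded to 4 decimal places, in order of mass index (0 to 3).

Step 0: x=[7.0000 11.0000 20.0000 23.0000] v=[0.0000 0.0000 0.0000 0.0000]
Step 1: x=[6.9400 11.1000 19.8800 23.0600] v=[-0.6000 1.0000 -1.2000 0.6000]
Step 2: x=[6.8244 11.2924 19.6480 23.1764] v=[-1.1560 1.9240 -2.3200 1.1640]
Step 3: x=[6.6617 11.5626 19.3195 23.3422] v=[-1.6273 2.7015 -3.2854 1.6583]
Step 4: x=[6.4638 11.8899 18.9163 23.5476] v=[-1.9795 3.2727 -4.0322 2.0538]
Step 5: x=[6.2451 12.2492 18.4652 23.7804] v=[-2.1870 3.5928 -4.5112 2.3275]

Answer: 6.2451 12.2492 18.4652 23.7804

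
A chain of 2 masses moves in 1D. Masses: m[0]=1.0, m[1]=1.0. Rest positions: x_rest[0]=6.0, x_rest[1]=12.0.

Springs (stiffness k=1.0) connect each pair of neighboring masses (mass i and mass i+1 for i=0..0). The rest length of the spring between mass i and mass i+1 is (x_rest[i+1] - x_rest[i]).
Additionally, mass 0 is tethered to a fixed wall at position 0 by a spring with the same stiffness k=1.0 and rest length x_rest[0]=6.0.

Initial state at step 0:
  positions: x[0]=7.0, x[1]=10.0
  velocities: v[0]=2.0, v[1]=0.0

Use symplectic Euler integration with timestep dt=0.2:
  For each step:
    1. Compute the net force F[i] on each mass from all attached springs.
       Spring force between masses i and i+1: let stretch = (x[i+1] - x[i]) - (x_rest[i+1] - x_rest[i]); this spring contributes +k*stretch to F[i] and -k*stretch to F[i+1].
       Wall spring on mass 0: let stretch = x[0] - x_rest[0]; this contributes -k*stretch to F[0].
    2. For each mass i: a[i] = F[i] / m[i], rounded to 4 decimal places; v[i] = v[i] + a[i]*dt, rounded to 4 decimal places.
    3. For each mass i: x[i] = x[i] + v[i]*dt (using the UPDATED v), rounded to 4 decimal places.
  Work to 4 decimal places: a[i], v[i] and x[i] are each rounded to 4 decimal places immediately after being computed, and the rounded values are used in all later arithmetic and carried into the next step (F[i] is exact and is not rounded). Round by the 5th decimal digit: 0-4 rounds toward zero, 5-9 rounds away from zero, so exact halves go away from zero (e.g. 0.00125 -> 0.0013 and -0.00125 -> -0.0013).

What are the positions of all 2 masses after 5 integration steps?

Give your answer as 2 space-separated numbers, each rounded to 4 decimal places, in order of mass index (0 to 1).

Answer: 6.5903 11.7205

Derivation:
Step 0: x=[7.0000 10.0000] v=[2.0000 0.0000]
Step 1: x=[7.2400 10.1200] v=[1.2000 0.6000]
Step 2: x=[7.3056 10.3648] v=[0.3280 1.2240]
Step 3: x=[7.2013 10.7272] v=[-0.5213 1.8122]
Step 4: x=[6.9500 11.1886] v=[-1.2564 2.3070]
Step 5: x=[6.5903 11.7205] v=[-1.7987 2.6593]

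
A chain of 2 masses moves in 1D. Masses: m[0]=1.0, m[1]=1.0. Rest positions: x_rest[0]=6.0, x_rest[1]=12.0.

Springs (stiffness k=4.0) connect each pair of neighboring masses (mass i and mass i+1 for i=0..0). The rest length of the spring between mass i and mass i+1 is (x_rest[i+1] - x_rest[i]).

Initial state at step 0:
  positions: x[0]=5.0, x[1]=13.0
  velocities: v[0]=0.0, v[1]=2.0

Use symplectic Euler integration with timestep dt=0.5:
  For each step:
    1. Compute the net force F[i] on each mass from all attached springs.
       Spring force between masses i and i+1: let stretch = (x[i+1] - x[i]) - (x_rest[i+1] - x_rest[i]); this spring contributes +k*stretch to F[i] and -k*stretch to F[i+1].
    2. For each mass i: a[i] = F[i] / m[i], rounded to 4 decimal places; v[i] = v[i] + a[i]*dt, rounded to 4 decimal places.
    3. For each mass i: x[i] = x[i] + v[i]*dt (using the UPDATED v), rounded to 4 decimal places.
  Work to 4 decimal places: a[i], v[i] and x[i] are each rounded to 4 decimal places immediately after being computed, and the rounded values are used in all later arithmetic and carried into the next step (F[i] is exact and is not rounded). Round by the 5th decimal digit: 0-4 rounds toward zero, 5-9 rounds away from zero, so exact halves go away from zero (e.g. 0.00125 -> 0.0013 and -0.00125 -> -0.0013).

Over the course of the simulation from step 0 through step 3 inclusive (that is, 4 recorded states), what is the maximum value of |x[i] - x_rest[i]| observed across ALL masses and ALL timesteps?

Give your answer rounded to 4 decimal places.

Answer: 2.0000

Derivation:
Step 0: x=[5.0000 13.0000] v=[0.0000 2.0000]
Step 1: x=[7.0000 12.0000] v=[4.0000 -2.0000]
Step 2: x=[8.0000 12.0000] v=[2.0000 0.0000]
Step 3: x=[7.0000 14.0000] v=[-2.0000 4.0000]
Max displacement = 2.0000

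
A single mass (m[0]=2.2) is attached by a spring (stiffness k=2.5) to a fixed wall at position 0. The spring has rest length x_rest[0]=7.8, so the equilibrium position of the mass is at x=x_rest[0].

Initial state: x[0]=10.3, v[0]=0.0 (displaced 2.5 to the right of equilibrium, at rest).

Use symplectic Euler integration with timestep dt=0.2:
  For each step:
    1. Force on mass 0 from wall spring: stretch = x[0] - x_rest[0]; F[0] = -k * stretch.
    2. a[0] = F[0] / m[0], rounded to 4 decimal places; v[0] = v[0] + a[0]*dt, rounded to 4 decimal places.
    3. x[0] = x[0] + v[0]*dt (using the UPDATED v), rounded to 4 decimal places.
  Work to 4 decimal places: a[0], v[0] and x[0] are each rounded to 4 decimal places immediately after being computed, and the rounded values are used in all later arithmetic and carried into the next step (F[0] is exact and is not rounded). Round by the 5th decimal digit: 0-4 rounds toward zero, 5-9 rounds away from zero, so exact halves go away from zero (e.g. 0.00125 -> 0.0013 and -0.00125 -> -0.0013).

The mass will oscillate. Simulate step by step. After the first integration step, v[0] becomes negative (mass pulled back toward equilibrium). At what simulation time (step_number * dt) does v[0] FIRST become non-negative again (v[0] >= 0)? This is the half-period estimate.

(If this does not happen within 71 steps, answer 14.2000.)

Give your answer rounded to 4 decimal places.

Step 0: x=[10.3000] v=[0.0000]
Step 1: x=[10.1864] v=[-0.5682]
Step 2: x=[9.9643] v=[-1.1106]
Step 3: x=[9.6438] v=[-1.6025]
Step 4: x=[9.2395] v=[-2.0215]
Step 5: x=[8.7698] v=[-2.3487]
Step 6: x=[8.2560] v=[-2.5691]
Step 7: x=[7.7215] v=[-2.6727]
Step 8: x=[7.1905] v=[-2.6549]
Step 9: x=[6.6872] v=[-2.5164]
Step 10: x=[6.2345] v=[-2.2635]
Step 11: x=[5.8530] v=[-1.9077]
Step 12: x=[5.5600] v=[-1.4652]
Step 13: x=[5.3688] v=[-0.9561]
Step 14: x=[5.2881] v=[-0.4036]
Step 15: x=[5.3216] v=[0.1673]
First v>=0 after going negative at step 15, time=3.0000

Answer: 3.0000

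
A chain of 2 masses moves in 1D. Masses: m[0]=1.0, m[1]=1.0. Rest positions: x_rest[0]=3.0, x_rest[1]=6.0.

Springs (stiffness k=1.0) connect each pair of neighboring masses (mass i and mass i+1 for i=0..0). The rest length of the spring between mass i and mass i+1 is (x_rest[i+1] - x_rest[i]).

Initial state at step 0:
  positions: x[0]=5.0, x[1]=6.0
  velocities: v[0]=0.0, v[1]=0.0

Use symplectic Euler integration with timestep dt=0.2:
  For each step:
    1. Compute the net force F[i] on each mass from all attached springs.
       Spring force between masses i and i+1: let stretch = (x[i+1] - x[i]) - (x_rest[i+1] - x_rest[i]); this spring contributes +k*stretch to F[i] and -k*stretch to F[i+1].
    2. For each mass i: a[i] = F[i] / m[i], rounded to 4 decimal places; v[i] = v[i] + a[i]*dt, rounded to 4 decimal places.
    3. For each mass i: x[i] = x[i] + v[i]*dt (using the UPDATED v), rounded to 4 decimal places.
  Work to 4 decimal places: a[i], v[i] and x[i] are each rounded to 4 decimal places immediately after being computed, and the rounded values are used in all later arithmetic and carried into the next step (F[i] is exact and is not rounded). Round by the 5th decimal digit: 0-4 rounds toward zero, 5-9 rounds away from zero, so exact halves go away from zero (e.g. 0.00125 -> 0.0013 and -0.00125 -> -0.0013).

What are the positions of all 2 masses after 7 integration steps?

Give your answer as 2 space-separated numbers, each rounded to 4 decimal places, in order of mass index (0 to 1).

Answer: 3.4655 7.5345

Derivation:
Step 0: x=[5.0000 6.0000] v=[0.0000 0.0000]
Step 1: x=[4.9200 6.0800] v=[-0.4000 0.4000]
Step 2: x=[4.7664 6.2336] v=[-0.7680 0.7680]
Step 3: x=[4.5515 6.4485] v=[-1.0746 1.0746]
Step 4: x=[4.2925 6.7075] v=[-1.2952 1.2952]
Step 5: x=[4.0101 6.9899] v=[-1.4122 1.4122]
Step 6: x=[3.7269 7.2731] v=[-1.4162 1.4162]
Step 7: x=[3.4655 7.5345] v=[-1.3070 1.3070]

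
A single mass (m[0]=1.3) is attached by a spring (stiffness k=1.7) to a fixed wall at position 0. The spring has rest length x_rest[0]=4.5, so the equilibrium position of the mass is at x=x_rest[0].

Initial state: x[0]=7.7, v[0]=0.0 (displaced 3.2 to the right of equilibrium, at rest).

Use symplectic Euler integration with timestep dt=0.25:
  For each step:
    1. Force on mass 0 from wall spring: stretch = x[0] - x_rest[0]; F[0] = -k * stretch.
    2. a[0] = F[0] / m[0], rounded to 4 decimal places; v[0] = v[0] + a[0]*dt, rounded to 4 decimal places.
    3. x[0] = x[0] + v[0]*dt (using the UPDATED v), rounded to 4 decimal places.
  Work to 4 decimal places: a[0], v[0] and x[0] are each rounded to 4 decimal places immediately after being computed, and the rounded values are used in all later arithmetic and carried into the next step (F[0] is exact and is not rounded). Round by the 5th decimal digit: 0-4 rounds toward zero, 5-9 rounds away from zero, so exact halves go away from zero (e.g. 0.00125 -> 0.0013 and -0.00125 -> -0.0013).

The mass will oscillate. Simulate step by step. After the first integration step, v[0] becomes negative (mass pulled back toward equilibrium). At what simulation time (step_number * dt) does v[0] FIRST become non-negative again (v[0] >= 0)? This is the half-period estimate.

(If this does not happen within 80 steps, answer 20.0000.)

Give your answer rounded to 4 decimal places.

Step 0: x=[7.7000] v=[0.0000]
Step 1: x=[7.4385] v=[-1.0462]
Step 2: x=[6.9368] v=[-2.0069]
Step 3: x=[6.2359] v=[-2.8036]
Step 4: x=[5.3931] v=[-3.3711]
Step 5: x=[4.4773] v=[-3.6631]
Step 6: x=[3.5634] v=[-3.6557]
Step 7: x=[2.7260] v=[-3.3495]
Step 8: x=[2.0336] v=[-2.7696]
Step 9: x=[1.5428] v=[-1.9633]
Step 10: x=[1.2937] v=[-0.9965]
Step 11: x=[1.3066] v=[0.0517]
First v>=0 after going negative at step 11, time=2.7500

Answer: 2.7500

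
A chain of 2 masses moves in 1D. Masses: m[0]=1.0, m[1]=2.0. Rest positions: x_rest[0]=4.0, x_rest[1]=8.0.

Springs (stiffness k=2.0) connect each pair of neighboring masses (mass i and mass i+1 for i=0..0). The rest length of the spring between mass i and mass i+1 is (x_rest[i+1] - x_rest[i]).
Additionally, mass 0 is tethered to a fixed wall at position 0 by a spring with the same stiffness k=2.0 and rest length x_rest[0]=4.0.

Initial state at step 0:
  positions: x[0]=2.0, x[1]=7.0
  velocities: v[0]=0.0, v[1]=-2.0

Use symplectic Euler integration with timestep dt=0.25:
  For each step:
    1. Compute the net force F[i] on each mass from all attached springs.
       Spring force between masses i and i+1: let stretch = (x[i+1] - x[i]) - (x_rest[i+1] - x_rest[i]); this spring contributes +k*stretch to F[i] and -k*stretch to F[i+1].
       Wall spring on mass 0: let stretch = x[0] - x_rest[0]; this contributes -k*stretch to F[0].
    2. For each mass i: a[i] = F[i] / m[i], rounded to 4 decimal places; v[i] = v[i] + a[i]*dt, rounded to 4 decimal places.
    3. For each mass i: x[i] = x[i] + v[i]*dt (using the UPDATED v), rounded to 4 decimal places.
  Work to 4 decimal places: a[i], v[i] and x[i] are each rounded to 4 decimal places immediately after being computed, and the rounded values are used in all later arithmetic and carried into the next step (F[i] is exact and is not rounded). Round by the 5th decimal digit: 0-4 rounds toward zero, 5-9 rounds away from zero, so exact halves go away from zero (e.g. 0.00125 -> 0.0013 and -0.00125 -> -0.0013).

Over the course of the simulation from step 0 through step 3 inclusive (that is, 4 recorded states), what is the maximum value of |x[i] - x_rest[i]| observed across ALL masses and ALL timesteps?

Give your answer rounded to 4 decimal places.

Step 0: x=[2.0000 7.0000] v=[0.0000 -2.0000]
Step 1: x=[2.3750 6.4375] v=[1.5000 -2.2500]
Step 2: x=[2.9610 5.8711] v=[2.3438 -2.2656]
Step 3: x=[3.5406 5.3728] v=[2.3184 -1.9931]
Max displacement = 2.6272

Answer: 2.6272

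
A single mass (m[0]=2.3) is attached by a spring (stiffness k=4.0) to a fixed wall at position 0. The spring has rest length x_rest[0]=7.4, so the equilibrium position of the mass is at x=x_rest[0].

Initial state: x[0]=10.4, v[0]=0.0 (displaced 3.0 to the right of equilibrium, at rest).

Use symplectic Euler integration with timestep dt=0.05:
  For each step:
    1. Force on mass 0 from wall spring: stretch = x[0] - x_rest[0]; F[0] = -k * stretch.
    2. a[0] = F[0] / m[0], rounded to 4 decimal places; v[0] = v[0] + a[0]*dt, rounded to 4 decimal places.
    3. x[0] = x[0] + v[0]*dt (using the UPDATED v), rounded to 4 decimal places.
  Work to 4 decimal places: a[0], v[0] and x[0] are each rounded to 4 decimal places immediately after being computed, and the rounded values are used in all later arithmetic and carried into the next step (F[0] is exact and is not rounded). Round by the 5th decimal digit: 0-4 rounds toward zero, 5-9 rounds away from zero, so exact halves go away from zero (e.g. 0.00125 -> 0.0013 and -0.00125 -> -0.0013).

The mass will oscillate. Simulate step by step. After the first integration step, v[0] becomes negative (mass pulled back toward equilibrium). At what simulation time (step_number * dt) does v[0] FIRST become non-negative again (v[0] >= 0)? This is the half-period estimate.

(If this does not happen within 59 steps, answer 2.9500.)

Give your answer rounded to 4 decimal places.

Answer: 2.4000

Derivation:
Step 0: x=[10.4000] v=[0.0000]
Step 1: x=[10.3870] v=[-0.2609]
Step 2: x=[10.3610] v=[-0.5206]
Step 3: x=[10.3221] v=[-0.7781]
Step 4: x=[10.2705] v=[-1.0322]
Step 5: x=[10.2064] v=[-1.2818]
Step 6: x=[10.1301] v=[-1.5258]
Step 7: x=[10.0419] v=[-1.7632]
Step 8: x=[9.9423] v=[-1.9929]
Step 9: x=[9.8316] v=[-2.2140]
Step 10: x=[9.7103] v=[-2.4254]
Step 11: x=[9.5790] v=[-2.6263]
Step 12: x=[9.4382] v=[-2.8158]
Step 13: x=[9.2886] v=[-2.9930]
Step 14: x=[9.1307] v=[-3.1572]
Step 15: x=[8.9653] v=[-3.3077]
Step 16: x=[8.7931] v=[-3.4438]
Step 17: x=[8.6149] v=[-3.5649]
Step 18: x=[8.4314] v=[-3.6705]
Step 19: x=[8.2434] v=[-3.7602]
Step 20: x=[8.0517] v=[-3.8335]
Step 21: x=[7.8572] v=[-3.8902]
Step 22: x=[7.6607] v=[-3.9300]
Step 23: x=[7.4631] v=[-3.9527]
Step 24: x=[7.2652] v=[-3.9582]
Step 25: x=[7.0679] v=[-3.9465]
Step 26: x=[6.8720] v=[-3.9176]
Step 27: x=[6.6784] v=[-3.8717]
Step 28: x=[6.4880] v=[-3.8090]
Step 29: x=[6.3015] v=[-3.7297]
Step 30: x=[6.1198] v=[-3.6342]
Step 31: x=[5.9437] v=[-3.5229]
Step 32: x=[5.7739] v=[-3.3963]
Step 33: x=[5.6112] v=[-3.2549]
Step 34: x=[5.4562] v=[-3.0994]
Step 35: x=[5.3097] v=[-2.9304]
Step 36: x=[5.1723] v=[-2.7486]
Step 37: x=[5.0446] v=[-2.5549]
Step 38: x=[4.9271] v=[-2.3501]
Step 39: x=[4.8203] v=[-2.1351]
Step 40: x=[4.7248] v=[-1.9108]
Step 41: x=[4.6409] v=[-1.6782]
Step 42: x=[4.5690] v=[-1.4383]
Step 43: x=[4.5094] v=[-1.1921]
Step 44: x=[4.4624] v=[-0.9407]
Step 45: x=[4.4281] v=[-0.6853]
Step 46: x=[4.4068] v=[-0.4269]
Step 47: x=[4.3985] v=[-0.1666]
Step 48: x=[4.4032] v=[0.0944]
First v>=0 after going negative at step 48, time=2.4000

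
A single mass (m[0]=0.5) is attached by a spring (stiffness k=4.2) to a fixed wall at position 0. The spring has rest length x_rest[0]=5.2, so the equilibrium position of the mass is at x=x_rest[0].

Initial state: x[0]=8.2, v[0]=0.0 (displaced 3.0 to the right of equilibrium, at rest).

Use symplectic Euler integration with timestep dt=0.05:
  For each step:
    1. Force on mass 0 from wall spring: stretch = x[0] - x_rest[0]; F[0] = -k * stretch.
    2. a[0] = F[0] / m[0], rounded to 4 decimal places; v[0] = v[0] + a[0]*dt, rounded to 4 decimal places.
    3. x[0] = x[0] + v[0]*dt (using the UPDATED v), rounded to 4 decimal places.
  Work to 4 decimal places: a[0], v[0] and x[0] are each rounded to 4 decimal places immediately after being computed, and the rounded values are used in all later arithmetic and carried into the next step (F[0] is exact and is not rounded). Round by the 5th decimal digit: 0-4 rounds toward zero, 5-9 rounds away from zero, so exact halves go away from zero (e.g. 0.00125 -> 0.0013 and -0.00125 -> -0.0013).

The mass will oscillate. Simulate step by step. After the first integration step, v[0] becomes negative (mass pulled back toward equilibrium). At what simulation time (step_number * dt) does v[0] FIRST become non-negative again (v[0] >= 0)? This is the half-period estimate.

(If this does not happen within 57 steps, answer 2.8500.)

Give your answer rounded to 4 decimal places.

Answer: 1.1000

Derivation:
Step 0: x=[8.2000] v=[0.0000]
Step 1: x=[8.1370] v=[-1.2600]
Step 2: x=[8.0123] v=[-2.4935]
Step 3: x=[7.8286] v=[-3.6747]
Step 4: x=[7.5897] v=[-4.7787]
Step 5: x=[7.3006] v=[-5.7824]
Step 6: x=[6.9674] v=[-6.6647]
Step 7: x=[6.5971] v=[-7.4070]
Step 8: x=[6.1974] v=[-7.9938]
Step 9: x=[5.7768] v=[-8.4127]
Step 10: x=[5.3441] v=[-8.6550]
Step 11: x=[4.9083] v=[-8.7155]
Step 12: x=[4.4787] v=[-8.5930]
Step 13: x=[4.0642] v=[-8.2901]
Step 14: x=[3.6735] v=[-7.8131]
Step 15: x=[3.3149] v=[-7.1720]
Step 16: x=[2.9959] v=[-6.3803]
Step 17: x=[2.7232] v=[-5.4546]
Step 18: x=[2.5025] v=[-4.4143]
Step 19: x=[2.3384] v=[-3.2814]
Step 20: x=[2.2344] v=[-2.0795]
Step 21: x=[2.1927] v=[-0.8340]
Step 22: x=[2.2142] v=[0.4291]
First v>=0 after going negative at step 22, time=1.1000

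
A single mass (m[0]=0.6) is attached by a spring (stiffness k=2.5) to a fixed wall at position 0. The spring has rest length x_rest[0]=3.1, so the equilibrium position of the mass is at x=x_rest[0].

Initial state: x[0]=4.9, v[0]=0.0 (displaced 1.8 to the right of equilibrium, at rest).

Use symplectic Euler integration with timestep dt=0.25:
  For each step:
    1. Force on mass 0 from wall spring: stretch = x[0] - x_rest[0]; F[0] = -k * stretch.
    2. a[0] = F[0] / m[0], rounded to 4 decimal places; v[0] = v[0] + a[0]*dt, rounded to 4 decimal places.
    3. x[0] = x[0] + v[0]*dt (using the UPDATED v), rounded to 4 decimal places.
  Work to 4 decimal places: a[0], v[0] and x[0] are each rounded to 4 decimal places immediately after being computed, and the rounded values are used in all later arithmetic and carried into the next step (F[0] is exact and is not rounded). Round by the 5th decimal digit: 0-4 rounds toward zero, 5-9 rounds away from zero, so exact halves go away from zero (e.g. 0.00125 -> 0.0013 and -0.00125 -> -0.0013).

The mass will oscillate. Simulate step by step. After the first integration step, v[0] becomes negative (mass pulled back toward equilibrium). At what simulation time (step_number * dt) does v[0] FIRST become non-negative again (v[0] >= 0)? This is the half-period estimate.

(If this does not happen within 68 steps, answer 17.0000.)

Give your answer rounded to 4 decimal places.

Step 0: x=[4.9000] v=[0.0000]
Step 1: x=[4.4313] v=[-1.8750]
Step 2: x=[3.6159] v=[-3.2618]
Step 3: x=[2.6661] v=[-3.7992]
Step 4: x=[1.8293] v=[-3.3472]
Step 5: x=[1.3234] v=[-2.0236]
Step 6: x=[1.2802] v=[-0.1730]
Step 7: x=[1.7109] v=[1.7226]
First v>=0 after going negative at step 7, time=1.7500

Answer: 1.7500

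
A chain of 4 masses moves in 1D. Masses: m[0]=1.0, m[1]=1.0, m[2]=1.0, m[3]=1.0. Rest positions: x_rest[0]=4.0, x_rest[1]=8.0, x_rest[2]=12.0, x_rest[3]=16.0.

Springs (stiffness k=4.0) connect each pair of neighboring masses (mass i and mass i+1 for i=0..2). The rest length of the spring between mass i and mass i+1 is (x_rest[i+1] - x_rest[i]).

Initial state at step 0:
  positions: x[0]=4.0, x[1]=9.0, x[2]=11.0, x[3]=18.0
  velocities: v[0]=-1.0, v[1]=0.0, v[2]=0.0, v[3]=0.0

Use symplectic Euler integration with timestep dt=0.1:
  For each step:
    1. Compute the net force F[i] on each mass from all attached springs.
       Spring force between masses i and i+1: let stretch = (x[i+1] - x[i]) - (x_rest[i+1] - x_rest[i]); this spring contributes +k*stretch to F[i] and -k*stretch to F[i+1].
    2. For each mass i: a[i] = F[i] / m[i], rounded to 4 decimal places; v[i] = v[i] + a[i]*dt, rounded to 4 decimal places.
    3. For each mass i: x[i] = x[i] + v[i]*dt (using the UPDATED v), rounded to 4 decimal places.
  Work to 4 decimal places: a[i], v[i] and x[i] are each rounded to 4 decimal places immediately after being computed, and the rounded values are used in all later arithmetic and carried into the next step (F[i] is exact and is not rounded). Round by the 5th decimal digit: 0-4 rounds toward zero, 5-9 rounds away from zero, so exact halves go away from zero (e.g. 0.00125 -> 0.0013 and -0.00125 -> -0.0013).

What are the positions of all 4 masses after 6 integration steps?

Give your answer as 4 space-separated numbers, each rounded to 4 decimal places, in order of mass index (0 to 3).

Answer: 3.9945 7.4897 13.6605 16.2553

Derivation:
Step 0: x=[4.0000 9.0000 11.0000 18.0000] v=[-1.0000 0.0000 0.0000 0.0000]
Step 1: x=[3.9400 8.8800 11.2000 17.8800] v=[-0.6000 -1.2000 2.0000 -1.2000]
Step 2: x=[3.9176 8.6552 11.5744 17.6528] v=[-0.2240 -2.2480 3.7440 -2.2720]
Step 3: x=[3.9247 8.3577 12.0752 17.3425] v=[0.0710 -2.9754 5.0077 -3.1034]
Step 4: x=[3.9491 8.0315 12.6380 16.9815] v=[0.2442 -3.2616 5.6276 -3.6103]
Step 5: x=[3.9768 7.7263 13.1902 16.6067] v=[0.2772 -3.0520 5.5224 -3.7477]
Step 6: x=[3.9945 7.4897 13.6605 16.2553] v=[0.1770 -2.3662 4.7034 -3.5143]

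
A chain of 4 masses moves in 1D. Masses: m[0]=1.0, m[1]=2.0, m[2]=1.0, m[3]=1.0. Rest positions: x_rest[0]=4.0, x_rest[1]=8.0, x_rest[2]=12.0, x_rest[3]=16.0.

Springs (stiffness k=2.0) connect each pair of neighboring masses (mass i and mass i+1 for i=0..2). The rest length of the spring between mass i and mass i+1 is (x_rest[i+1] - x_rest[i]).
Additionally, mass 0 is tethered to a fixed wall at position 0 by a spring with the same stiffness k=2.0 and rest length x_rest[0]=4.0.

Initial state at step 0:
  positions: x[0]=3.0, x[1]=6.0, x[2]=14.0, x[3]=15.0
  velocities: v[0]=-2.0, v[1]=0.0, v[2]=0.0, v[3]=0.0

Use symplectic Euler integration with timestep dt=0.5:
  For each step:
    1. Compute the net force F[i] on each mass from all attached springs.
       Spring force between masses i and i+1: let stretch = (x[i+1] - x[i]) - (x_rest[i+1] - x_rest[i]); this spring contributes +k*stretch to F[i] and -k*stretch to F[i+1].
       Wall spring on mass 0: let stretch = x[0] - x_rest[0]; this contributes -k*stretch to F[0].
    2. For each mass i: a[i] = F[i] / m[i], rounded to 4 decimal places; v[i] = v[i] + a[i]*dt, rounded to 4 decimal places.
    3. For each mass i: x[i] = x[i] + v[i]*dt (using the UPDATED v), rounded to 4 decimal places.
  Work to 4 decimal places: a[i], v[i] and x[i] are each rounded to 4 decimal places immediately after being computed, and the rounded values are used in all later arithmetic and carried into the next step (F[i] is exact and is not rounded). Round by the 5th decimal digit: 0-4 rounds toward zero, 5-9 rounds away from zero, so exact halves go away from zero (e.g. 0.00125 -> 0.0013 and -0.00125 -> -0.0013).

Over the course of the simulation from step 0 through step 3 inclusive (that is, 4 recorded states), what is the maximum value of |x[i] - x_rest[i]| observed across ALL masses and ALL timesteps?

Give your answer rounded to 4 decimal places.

Step 0: x=[3.0000 6.0000 14.0000 15.0000] v=[-2.0000 0.0000 0.0000 0.0000]
Step 1: x=[2.0000 7.2500 10.5000 16.5000] v=[-2.0000 2.5000 -7.0000 3.0000]
Step 2: x=[2.6250 8.0000 8.3750 17.0000] v=[1.2500 1.5000 -4.2500 1.0000]
Step 3: x=[4.6250 7.5000 10.3750 15.1875] v=[4.0000 -1.0000 4.0000 -3.6250]
Max displacement = 3.6250

Answer: 3.6250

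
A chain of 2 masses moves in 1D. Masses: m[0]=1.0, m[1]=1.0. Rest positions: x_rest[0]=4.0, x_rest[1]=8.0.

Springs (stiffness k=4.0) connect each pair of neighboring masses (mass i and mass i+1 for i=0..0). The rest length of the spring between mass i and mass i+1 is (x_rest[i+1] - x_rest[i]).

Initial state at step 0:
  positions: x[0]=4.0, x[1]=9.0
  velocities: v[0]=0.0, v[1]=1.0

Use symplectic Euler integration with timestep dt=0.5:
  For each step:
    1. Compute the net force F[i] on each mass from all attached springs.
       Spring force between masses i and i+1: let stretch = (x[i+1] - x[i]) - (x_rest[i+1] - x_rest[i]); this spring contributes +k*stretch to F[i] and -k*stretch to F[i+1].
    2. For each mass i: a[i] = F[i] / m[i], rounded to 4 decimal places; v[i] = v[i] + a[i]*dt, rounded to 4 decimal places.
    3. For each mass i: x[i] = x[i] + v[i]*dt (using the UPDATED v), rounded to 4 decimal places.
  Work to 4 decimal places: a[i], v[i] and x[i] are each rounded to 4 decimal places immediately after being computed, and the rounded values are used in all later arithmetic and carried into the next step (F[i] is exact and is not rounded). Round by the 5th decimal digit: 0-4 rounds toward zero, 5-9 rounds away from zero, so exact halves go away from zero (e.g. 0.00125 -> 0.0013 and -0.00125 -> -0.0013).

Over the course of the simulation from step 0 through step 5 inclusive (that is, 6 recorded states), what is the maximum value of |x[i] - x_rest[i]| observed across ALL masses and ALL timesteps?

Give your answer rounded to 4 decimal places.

Answer: 2.0000

Derivation:
Step 0: x=[4.0000 9.0000] v=[0.0000 1.0000]
Step 1: x=[5.0000 8.5000] v=[2.0000 -1.0000]
Step 2: x=[5.5000 8.5000] v=[1.0000 0.0000]
Step 3: x=[5.0000 9.5000] v=[-1.0000 2.0000]
Step 4: x=[5.0000 10.0000] v=[0.0000 1.0000]
Step 5: x=[6.0000 9.5000] v=[2.0000 -1.0000]
Max displacement = 2.0000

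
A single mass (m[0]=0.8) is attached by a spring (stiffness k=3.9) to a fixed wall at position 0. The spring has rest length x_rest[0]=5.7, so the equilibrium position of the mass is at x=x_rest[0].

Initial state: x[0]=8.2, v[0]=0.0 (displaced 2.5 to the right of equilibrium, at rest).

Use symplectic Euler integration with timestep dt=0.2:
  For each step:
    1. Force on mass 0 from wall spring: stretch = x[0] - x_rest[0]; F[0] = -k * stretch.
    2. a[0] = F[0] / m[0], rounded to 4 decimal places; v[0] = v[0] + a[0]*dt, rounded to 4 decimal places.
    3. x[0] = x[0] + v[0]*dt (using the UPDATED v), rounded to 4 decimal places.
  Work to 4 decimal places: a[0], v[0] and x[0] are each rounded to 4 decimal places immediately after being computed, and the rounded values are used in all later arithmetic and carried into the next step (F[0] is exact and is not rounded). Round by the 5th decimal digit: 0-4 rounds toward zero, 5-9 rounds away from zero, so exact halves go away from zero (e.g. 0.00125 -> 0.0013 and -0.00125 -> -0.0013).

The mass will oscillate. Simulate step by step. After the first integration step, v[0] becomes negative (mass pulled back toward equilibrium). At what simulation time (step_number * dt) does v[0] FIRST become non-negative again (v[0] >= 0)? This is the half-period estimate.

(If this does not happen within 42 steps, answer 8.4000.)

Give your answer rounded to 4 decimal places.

Answer: 1.6000

Derivation:
Step 0: x=[8.2000] v=[0.0000]
Step 1: x=[7.7125] v=[-2.4375]
Step 2: x=[6.8326] v=[-4.3997]
Step 3: x=[5.7318] v=[-5.5040]
Step 4: x=[4.6248] v=[-5.5350]
Step 5: x=[3.7275] v=[-4.4867]
Step 6: x=[3.2148] v=[-2.5635]
Step 7: x=[3.1867] v=[-0.1404]
Step 8: x=[3.6487] v=[2.3101]
First v>=0 after going negative at step 8, time=1.6000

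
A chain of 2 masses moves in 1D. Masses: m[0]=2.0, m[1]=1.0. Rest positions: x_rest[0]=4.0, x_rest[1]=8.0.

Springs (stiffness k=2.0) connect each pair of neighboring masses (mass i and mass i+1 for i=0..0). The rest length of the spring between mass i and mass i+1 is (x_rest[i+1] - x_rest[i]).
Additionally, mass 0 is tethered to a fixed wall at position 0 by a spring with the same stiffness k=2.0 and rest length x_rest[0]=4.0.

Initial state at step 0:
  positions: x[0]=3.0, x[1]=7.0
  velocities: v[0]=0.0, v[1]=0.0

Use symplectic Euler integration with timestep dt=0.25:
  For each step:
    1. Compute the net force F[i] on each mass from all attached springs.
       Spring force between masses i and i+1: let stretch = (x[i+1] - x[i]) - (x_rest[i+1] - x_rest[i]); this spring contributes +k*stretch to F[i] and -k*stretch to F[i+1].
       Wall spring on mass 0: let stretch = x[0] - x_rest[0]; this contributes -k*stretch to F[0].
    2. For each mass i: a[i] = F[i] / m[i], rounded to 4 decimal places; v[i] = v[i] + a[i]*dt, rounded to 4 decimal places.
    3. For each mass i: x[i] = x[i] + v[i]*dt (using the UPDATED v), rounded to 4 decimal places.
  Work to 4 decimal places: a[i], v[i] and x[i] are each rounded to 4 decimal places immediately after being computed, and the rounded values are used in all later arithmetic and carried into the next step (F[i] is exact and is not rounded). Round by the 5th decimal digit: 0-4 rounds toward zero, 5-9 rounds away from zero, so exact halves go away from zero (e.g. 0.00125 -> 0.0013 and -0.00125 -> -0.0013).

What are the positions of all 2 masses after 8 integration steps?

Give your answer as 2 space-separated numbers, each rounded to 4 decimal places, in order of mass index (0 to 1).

Step 0: x=[3.0000 7.0000] v=[0.0000 0.0000]
Step 1: x=[3.0625 7.0000] v=[0.2500 0.0000]
Step 2: x=[3.1797 7.0078] v=[0.4688 0.0313]
Step 3: x=[3.3374 7.0371] v=[0.6309 0.1173]
Step 4: x=[3.5178 7.1040] v=[0.7215 0.2675]
Step 5: x=[3.7025 7.2226] v=[0.7386 0.4744]
Step 6: x=[3.8758 7.4012] v=[0.6930 0.7144]
Step 7: x=[4.0272 7.6391] v=[0.6054 0.9517]
Step 8: x=[4.1526 7.9256] v=[0.5016 1.1458]

Answer: 4.1526 7.9256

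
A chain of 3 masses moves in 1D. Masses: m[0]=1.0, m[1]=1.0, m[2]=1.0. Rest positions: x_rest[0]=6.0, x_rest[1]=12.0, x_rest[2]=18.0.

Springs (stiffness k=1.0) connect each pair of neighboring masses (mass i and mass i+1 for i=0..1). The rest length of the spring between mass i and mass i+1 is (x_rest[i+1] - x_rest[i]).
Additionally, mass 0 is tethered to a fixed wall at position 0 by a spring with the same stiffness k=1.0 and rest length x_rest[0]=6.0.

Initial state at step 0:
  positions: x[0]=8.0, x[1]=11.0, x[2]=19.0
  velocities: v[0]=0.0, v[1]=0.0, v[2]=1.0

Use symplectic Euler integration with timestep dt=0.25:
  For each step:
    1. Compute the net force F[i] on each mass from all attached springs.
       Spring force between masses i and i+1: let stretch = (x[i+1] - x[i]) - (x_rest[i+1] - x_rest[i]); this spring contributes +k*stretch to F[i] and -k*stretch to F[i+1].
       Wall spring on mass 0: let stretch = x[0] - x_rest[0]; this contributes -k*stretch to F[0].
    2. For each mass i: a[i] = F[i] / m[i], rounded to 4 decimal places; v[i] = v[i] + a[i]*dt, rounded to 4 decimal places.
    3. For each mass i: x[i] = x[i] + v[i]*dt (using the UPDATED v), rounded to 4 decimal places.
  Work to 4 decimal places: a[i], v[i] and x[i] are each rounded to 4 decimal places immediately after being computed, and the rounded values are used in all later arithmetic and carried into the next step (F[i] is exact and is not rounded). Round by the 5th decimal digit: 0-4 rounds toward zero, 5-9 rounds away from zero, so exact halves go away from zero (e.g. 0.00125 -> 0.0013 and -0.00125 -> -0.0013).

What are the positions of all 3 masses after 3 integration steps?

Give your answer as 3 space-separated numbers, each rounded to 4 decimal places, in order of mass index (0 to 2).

Step 0: x=[8.0000 11.0000 19.0000] v=[0.0000 0.0000 1.0000]
Step 1: x=[7.6875 11.3125 19.1250] v=[-1.2500 1.2500 0.5000]
Step 2: x=[7.1211 11.8867 19.1367] v=[-2.2656 2.2969 0.0469]
Step 3: x=[6.4075 12.6162 19.0703] v=[-2.8545 2.9180 -0.2656]

Answer: 6.4075 12.6162 19.0703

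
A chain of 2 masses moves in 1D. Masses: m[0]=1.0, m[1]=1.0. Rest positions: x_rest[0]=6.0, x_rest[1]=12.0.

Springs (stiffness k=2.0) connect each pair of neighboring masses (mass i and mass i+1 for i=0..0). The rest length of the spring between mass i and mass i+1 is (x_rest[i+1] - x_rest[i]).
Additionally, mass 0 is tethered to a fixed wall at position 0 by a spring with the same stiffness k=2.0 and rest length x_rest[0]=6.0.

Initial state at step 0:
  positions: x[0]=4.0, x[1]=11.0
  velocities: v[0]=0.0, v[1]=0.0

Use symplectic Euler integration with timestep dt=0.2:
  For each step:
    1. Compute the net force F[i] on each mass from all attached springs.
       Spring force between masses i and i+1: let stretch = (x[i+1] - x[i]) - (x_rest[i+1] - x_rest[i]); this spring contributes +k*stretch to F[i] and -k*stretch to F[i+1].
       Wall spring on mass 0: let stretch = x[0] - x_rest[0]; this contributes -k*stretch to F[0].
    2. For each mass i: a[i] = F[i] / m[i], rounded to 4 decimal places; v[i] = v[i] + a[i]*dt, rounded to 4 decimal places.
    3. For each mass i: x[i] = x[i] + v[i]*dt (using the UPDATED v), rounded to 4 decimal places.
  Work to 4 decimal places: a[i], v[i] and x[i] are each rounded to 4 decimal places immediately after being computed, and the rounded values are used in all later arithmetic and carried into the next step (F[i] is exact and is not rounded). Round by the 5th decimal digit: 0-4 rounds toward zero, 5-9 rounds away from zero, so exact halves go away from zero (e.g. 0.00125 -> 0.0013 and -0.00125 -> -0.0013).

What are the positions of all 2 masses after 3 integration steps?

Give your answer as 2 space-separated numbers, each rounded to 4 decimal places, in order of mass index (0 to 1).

Answer: 5.2252 10.6424

Derivation:
Step 0: x=[4.0000 11.0000] v=[0.0000 0.0000]
Step 1: x=[4.2400 10.9200] v=[1.2000 -0.4000]
Step 2: x=[4.6752 10.7856] v=[2.1760 -0.6720]
Step 3: x=[5.2252 10.6424] v=[2.7501 -0.7162]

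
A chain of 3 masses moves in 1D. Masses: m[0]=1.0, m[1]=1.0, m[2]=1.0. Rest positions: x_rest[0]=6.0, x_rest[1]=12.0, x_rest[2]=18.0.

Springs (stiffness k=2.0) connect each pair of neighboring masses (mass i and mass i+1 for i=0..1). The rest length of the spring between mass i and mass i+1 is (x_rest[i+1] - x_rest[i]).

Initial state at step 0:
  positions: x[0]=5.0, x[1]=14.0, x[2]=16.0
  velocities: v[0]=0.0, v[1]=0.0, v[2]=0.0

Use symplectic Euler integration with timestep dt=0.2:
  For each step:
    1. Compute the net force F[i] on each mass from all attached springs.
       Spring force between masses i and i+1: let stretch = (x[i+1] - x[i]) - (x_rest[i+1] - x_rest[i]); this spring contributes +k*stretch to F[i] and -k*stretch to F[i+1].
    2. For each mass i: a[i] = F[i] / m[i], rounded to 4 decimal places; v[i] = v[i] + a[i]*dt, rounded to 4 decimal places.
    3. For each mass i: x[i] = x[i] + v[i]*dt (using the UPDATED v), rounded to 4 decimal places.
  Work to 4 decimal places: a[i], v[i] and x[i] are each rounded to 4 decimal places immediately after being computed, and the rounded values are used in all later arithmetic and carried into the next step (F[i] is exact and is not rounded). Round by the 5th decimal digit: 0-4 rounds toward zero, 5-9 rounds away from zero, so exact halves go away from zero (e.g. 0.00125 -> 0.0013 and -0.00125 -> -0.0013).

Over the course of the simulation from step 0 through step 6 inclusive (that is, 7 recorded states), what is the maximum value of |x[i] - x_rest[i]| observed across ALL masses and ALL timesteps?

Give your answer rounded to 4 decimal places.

Step 0: x=[5.0000 14.0000 16.0000] v=[0.0000 0.0000 0.0000]
Step 1: x=[5.2400 13.4400 16.3200] v=[1.2000 -2.8000 1.6000]
Step 2: x=[5.6560 12.4544 16.8896] v=[2.0800 -4.9280 2.8480]
Step 3: x=[6.1359 11.2797 17.5844] v=[2.3994 -5.8733 3.4739]
Step 4: x=[6.5473 10.1979 18.2548] v=[2.0569 -5.4089 3.3520]
Step 5: x=[6.7707 9.4686 18.7606] v=[1.1171 -3.6464 2.5292]
Step 6: x=[6.7300 9.2668 19.0031] v=[-0.2037 -1.0088 1.2124]
Max displacement = 2.7332

Answer: 2.7332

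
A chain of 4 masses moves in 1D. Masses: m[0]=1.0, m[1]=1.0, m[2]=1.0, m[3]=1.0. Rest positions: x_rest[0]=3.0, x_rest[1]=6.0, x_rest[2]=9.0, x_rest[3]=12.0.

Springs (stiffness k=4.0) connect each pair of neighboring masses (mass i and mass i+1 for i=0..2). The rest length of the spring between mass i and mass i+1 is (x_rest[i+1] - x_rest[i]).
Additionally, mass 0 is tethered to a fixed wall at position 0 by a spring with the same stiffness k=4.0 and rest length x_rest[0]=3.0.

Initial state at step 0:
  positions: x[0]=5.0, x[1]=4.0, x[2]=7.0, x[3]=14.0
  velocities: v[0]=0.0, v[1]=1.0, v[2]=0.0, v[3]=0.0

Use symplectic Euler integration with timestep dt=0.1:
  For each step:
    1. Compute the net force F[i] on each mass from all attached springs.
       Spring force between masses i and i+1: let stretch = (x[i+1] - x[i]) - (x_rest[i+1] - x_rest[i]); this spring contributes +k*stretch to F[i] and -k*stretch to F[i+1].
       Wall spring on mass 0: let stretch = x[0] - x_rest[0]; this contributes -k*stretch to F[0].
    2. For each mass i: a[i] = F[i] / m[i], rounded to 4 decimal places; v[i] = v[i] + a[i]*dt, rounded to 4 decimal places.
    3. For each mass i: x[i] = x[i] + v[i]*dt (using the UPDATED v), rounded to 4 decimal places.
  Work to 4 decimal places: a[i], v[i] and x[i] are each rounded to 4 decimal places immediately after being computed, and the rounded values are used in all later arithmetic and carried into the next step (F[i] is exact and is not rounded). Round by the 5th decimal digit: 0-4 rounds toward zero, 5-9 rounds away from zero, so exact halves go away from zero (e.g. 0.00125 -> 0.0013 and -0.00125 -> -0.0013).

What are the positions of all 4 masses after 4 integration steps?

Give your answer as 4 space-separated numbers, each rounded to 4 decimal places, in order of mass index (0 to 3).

Answer: 3.0018 5.6980 8.4505 12.5858

Derivation:
Step 0: x=[5.0000 4.0000 7.0000 14.0000] v=[0.0000 1.0000 0.0000 0.0000]
Step 1: x=[4.7600 4.2600 7.1600 13.8400] v=[-2.4000 2.6000 1.6000 -1.6000]
Step 2: x=[4.3096 4.6560 7.4712 13.5328] v=[-4.5040 3.9600 3.1120 -3.0720]
Step 3: x=[3.7007 5.1508 7.9123 13.1031] v=[-6.0893 4.9475 4.4106 -4.2966]
Step 4: x=[3.0018 5.6980 8.4505 12.5858] v=[-6.9895 5.4721 5.3823 -5.1729]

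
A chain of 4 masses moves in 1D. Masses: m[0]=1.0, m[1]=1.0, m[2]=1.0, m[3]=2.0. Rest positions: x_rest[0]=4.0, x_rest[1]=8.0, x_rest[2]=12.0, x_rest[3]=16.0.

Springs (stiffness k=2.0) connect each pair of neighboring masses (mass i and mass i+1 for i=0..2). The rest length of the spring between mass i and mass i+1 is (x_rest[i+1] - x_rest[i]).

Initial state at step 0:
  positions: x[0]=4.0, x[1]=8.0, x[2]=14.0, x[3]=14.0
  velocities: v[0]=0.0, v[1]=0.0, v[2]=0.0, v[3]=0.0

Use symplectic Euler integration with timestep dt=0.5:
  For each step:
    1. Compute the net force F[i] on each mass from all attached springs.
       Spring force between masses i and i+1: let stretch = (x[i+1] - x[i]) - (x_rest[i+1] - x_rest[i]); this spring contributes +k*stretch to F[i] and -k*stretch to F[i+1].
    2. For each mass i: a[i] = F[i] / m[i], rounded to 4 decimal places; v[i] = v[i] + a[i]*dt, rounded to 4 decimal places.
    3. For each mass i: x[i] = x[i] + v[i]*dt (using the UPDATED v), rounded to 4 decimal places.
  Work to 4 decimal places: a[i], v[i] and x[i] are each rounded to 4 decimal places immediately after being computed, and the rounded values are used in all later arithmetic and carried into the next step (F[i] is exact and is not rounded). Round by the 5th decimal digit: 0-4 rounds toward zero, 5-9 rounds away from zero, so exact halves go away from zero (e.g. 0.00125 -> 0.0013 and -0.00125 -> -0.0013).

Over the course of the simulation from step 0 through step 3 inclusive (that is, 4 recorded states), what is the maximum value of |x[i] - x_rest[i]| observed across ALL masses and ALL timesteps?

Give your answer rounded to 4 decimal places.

Answer: 3.0000

Derivation:
Step 0: x=[4.0000 8.0000 14.0000 14.0000] v=[0.0000 0.0000 0.0000 0.0000]
Step 1: x=[4.0000 9.0000 11.0000 15.0000] v=[0.0000 2.0000 -6.0000 2.0000]
Step 2: x=[4.5000 8.5000 9.0000 16.0000] v=[1.0000 -1.0000 -4.0000 2.0000]
Step 3: x=[5.0000 6.2500 10.2500 16.2500] v=[1.0000 -4.5000 2.5000 0.5000]
Max displacement = 3.0000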